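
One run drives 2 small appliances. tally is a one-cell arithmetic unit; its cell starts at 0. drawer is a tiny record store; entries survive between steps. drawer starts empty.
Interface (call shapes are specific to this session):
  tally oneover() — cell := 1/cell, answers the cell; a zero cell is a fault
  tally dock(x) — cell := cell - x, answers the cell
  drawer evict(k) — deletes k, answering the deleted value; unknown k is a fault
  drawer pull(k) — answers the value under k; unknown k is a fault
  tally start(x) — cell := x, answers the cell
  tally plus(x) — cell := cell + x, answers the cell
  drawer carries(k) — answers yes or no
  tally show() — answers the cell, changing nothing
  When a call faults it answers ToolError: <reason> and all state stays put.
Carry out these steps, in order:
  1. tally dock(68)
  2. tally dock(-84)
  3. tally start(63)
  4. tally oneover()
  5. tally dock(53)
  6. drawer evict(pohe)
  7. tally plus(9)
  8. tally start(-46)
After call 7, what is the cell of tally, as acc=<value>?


I try tally dock passing x: 68, giving -68.
Then tally dock passing x: -84, and see 16.
I try tally start passing x: 63, and see 63.
I invoke tally oneover(), → 1/63.
Calling tally dock passing x: 53, — result: -3338/63.
I use drawer evict passing k: pohe, and observe ToolError: no such key pohe.
Invoking tally plus passing x: 9, → -2771/63.
I invoke tally start passing x: -46: -46.

Answer: acc=-2771/63


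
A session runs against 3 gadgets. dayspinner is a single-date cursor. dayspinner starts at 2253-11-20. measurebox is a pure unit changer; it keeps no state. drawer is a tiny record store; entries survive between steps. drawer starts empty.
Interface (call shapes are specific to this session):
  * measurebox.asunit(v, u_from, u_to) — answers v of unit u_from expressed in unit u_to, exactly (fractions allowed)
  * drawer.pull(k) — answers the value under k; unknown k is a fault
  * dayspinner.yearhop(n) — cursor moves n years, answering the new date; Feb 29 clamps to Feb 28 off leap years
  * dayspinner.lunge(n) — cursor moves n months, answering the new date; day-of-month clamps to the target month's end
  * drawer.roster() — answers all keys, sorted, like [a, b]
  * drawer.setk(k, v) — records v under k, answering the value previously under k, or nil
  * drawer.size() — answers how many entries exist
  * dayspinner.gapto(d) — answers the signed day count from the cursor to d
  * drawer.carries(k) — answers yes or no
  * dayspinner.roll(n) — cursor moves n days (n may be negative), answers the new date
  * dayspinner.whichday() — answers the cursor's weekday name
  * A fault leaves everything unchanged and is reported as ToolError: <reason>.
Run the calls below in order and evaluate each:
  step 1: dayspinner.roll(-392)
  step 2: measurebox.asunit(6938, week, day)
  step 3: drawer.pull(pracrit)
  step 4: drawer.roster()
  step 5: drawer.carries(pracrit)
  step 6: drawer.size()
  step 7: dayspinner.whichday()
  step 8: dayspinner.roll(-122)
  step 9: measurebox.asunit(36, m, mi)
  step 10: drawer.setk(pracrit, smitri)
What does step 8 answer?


Answer: 2252-06-24

Derivation:
·→ dayspinner.roll(n='-392')
·← 2252-10-24
·→ measurebox.asunit(v='6938', u_from='week', u_to='day')
·← 48566
·→ drawer.pull(k='pracrit')
·← ToolError: no such key pracrit
·→ drawer.roster()
·← []
·→ drawer.carries(k='pracrit')
·← no
·→ drawer.size()
·← 0
·→ dayspinner.whichday()
·← Sunday
·→ dayspinner.roll(n='-122')
·← 2252-06-24
·→ measurebox.asunit(v='36', u_from='m', u_to='mi')
·← 125/5588
·→ drawer.setk(k='pracrit', v='smitri')
·← nil


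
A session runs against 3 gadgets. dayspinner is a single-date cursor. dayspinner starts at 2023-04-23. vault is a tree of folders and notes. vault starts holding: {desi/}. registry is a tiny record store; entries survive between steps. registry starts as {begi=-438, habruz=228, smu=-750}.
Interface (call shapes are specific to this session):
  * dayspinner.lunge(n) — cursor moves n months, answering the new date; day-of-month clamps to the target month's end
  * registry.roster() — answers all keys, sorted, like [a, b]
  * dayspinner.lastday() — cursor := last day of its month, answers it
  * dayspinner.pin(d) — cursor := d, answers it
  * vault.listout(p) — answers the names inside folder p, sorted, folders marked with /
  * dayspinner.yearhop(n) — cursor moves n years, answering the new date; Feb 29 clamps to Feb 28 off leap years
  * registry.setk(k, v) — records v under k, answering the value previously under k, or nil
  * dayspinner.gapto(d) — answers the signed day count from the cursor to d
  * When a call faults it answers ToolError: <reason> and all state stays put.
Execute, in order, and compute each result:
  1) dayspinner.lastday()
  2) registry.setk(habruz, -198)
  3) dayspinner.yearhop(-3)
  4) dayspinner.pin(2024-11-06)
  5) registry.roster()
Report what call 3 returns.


> dayspinner.lastday
= 2023-04-30
> registry.setk k='habruz' v='-198'
= 228
> dayspinner.yearhop n='-3'
= 2020-04-30
> dayspinner.pin d='2024-11-06'
= 2024-11-06
> registry.roster
= [begi, habruz, smu]

Answer: 2020-04-30


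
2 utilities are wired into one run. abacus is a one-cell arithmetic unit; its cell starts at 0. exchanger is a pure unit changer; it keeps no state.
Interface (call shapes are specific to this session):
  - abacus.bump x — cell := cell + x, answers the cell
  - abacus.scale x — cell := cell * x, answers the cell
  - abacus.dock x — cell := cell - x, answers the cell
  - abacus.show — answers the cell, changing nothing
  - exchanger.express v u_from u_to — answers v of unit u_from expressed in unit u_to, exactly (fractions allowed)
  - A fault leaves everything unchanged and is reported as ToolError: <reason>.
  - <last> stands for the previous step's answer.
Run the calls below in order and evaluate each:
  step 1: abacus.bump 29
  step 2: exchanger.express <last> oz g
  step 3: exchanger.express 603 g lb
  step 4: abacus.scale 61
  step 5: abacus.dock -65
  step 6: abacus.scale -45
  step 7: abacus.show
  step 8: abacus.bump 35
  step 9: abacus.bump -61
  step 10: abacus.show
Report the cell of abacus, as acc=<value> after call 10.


~$ abacus.bump x=29
:: 29
~$ exchanger.express v=<last> u_from=oz u_to=g
:: 1315417873/1600000
~$ exchanger.express v=603 u_from=g u_to=lb
:: 60300000/45359237
~$ abacus.scale x=61
:: 1769
~$ abacus.dock x=-65
:: 1834
~$ abacus.scale x=-45
:: -82530
~$ abacus.show
:: -82530
~$ abacus.bump x=35
:: -82495
~$ abacus.bump x=-61
:: -82556
~$ abacus.show
:: -82556

Answer: acc=-82556


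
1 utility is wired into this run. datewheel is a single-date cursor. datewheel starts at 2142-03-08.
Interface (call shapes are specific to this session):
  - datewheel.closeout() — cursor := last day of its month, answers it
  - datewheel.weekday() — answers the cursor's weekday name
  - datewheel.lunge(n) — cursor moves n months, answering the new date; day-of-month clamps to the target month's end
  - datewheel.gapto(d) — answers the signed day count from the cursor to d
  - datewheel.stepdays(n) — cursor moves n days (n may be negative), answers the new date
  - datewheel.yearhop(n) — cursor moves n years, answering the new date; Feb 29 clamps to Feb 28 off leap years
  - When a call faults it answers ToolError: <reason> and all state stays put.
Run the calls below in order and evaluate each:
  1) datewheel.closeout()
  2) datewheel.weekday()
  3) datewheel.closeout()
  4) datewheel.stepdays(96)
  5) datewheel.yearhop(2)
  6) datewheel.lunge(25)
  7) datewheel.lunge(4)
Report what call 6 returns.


Answer: 2146-08-05

Derivation:
;; datewheel.closeout() == 2142-03-31
;; datewheel.weekday() == Saturday
;; datewheel.closeout() == 2142-03-31
;; datewheel.stepdays(n='96') == 2142-07-05
;; datewheel.yearhop(n='2') == 2144-07-05
;; datewheel.lunge(n='25') == 2146-08-05
;; datewheel.lunge(n='4') == 2146-12-05


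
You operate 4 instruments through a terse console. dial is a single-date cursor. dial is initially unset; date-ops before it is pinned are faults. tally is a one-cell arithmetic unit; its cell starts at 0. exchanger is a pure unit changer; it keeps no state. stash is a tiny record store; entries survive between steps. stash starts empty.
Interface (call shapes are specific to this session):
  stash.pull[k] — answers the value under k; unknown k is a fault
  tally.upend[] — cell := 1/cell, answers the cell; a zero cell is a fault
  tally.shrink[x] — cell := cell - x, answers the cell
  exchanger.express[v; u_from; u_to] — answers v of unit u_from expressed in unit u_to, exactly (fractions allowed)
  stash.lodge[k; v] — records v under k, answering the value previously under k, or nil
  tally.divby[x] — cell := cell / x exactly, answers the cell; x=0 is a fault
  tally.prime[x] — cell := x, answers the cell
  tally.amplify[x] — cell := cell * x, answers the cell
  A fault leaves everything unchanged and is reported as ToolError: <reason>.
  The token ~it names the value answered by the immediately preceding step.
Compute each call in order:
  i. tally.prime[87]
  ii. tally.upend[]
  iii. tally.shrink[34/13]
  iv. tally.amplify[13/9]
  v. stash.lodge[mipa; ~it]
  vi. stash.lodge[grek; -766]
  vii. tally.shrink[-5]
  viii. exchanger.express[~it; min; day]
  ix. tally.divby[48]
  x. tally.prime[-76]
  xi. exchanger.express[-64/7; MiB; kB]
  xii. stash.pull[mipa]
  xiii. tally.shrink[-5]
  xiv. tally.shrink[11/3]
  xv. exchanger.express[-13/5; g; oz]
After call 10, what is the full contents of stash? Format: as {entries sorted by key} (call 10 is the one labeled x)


Answer: {grek=-766, mipa=-2945/783}

Derivation:
Using tally.prime with x='87', and see 87.
I try tally.upend, — result: 1/87.
Then tally.shrink with x='34/13', which returns -2945/1131.
I try tally.amplify with x='13/9', and get -2945/783.
Using stash.lodge with k='mipa', v='~it', and observe nil.
I call stash.lodge with k='grek', v='-766', which returns nil.
Invoking tally.shrink with x='-5', — result: 970/783.
Next I call exchanger.express with v='~it', u_from='min', u_to='day', → 97/112752.
Calling tally.divby with x='48', and see 485/18792.
I try tally.prime with x='-76', yielding -76.
I try exchanger.express with v='-64/7', u_from='MiB', u_to='kB', and see -8388608/875.
I try stash.pull with k='mipa', and see -2945/783.
I invoke tally.shrink with x='-5', giving -71.
Now I run tally.shrink with x='11/3', which returns -224/3.
Now I run exchanger.express with v='-13/5', u_from='g', u_to='oz': -4160000/45359237.


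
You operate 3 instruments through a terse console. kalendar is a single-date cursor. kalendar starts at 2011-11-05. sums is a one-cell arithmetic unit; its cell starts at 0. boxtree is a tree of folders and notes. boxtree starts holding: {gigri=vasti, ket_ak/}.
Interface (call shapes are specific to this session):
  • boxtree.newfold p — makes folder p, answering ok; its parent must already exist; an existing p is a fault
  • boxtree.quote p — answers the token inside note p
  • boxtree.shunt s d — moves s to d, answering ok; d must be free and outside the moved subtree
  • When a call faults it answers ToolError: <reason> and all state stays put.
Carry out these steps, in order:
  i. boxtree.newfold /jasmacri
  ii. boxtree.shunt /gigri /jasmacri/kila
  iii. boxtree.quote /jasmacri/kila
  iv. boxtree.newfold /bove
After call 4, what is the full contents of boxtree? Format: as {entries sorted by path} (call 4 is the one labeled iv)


Answer: {bove/, jasmacri/, jasmacri/kila=vasti, ket_ak/}

Derivation:
% 1. boxtree.newfold(p→/jasmacri) => ok
% 2. boxtree.shunt(s→/gigri, d→/jasmacri/kila) => ok
% 3. boxtree.quote(p→/jasmacri/kila) => vasti
% 4. boxtree.newfold(p→/bove) => ok


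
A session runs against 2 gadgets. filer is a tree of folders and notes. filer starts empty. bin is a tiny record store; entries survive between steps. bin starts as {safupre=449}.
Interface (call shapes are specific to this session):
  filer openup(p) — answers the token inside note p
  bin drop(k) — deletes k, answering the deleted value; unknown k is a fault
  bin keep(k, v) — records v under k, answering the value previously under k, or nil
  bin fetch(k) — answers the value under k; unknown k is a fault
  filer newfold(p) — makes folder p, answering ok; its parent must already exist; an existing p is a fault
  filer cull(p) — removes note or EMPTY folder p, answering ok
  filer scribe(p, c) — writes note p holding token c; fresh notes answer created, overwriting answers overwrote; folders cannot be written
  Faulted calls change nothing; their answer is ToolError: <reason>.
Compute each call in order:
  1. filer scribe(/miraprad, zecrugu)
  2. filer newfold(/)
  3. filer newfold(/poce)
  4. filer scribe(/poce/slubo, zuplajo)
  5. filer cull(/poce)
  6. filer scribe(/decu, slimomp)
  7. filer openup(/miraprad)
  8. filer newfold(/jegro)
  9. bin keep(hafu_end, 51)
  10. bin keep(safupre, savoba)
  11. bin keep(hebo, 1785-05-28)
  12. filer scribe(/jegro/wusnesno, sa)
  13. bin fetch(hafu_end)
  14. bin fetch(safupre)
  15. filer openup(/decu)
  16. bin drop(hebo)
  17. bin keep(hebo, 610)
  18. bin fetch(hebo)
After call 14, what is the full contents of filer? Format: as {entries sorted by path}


% filer scribe p→/miraprad c→zecrugu
  created
% filer newfold p→/
  ToolError: exists
% filer newfold p→/poce
  ok
% filer scribe p→/poce/slubo c→zuplajo
  created
% filer cull p→/poce
  ToolError: not empty
% filer scribe p→/decu c→slimomp
  created
% filer openup p→/miraprad
  zecrugu
% filer newfold p→/jegro
  ok
% bin keep k→hafu_end v→51
  nil
% bin keep k→safupre v→savoba
  449
% bin keep k→hebo v→1785-05-28
  nil
% filer scribe p→/jegro/wusnesno c→sa
  created
% bin fetch k→hafu_end
  51
% bin fetch k→safupre
  savoba
% filer openup p→/decu
  slimomp
% bin drop k→hebo
  1785-05-28
% bin keep k→hebo v→610
  nil
% bin fetch k→hebo
  610

Answer: {decu=slimomp, jegro/, jegro/wusnesno=sa, miraprad=zecrugu, poce/, poce/slubo=zuplajo}


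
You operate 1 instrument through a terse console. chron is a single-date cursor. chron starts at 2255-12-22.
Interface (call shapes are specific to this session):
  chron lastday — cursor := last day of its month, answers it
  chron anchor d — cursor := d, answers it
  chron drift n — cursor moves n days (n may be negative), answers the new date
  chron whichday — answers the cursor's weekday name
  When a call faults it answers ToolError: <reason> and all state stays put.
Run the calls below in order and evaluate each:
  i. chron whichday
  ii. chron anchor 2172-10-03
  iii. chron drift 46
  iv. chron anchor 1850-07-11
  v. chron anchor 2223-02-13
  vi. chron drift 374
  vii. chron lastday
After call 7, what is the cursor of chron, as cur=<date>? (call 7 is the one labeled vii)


==> chron whichday()
<== Saturday
==> chron anchor(d→2172-10-03)
<== 2172-10-03
==> chron drift(n→46)
<== 2172-11-18
==> chron anchor(d→1850-07-11)
<== 1850-07-11
==> chron anchor(d→2223-02-13)
<== 2223-02-13
==> chron drift(n→374)
<== 2224-02-22
==> chron lastday()
<== 2224-02-29

Answer: cur=2224-02-29


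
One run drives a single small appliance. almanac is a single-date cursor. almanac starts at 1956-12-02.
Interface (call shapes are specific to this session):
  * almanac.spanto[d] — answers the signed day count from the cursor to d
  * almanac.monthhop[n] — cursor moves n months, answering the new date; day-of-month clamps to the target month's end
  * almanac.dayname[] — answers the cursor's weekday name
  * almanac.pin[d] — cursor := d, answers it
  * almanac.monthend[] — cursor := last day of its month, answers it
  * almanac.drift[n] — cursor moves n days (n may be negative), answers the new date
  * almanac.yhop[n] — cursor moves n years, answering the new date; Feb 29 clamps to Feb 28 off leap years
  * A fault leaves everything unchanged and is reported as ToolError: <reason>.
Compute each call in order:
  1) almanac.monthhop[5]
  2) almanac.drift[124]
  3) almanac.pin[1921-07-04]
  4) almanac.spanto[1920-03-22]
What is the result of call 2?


Answer: 1957-09-03

Derivation:
Act: monthhop[n='5']
Obs: 1957-05-02
Act: drift[n='124']
Obs: 1957-09-03
Act: pin[d='1921-07-04']
Obs: 1921-07-04
Act: spanto[d='1920-03-22']
Obs: -469


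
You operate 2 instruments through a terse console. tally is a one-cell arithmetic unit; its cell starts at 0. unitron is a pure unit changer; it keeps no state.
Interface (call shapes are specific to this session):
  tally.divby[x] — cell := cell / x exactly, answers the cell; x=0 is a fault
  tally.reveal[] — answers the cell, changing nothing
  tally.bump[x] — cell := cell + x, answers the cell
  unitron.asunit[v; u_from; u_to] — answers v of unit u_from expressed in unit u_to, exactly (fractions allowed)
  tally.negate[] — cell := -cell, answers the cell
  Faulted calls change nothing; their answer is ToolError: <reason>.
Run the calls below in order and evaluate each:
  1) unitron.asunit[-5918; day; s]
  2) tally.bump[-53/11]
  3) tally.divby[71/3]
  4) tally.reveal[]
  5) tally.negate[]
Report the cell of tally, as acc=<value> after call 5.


$ unitron.asunit v='-5918' u_from='day' u_to='s'
= -511315200
$ tally.bump x='-53/11'
= -53/11
$ tally.divby x='71/3'
= -159/781
$ tally.reveal
= -159/781
$ tally.negate
= 159/781

Answer: acc=159/781


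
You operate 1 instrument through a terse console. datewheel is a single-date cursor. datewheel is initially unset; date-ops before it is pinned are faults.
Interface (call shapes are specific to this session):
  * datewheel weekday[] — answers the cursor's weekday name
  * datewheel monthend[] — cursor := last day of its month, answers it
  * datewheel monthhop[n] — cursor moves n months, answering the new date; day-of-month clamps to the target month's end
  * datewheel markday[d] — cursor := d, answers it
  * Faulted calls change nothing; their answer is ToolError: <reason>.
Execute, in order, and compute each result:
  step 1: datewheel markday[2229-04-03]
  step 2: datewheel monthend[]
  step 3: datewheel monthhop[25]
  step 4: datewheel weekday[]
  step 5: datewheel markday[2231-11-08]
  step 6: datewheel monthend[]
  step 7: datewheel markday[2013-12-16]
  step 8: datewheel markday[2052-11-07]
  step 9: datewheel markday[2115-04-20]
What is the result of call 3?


Answer: 2231-05-30

Derivation:
CALL datewheel markday[d→2229-04-03]
RET  2229-04-03
CALL datewheel monthend[]
RET  2229-04-30
CALL datewheel monthhop[n→25]
RET  2231-05-30
CALL datewheel weekday[]
RET  Monday
CALL datewheel markday[d→2231-11-08]
RET  2231-11-08
CALL datewheel monthend[]
RET  2231-11-30
CALL datewheel markday[d→2013-12-16]
RET  2013-12-16
CALL datewheel markday[d→2052-11-07]
RET  2052-11-07
CALL datewheel markday[d→2115-04-20]
RET  2115-04-20


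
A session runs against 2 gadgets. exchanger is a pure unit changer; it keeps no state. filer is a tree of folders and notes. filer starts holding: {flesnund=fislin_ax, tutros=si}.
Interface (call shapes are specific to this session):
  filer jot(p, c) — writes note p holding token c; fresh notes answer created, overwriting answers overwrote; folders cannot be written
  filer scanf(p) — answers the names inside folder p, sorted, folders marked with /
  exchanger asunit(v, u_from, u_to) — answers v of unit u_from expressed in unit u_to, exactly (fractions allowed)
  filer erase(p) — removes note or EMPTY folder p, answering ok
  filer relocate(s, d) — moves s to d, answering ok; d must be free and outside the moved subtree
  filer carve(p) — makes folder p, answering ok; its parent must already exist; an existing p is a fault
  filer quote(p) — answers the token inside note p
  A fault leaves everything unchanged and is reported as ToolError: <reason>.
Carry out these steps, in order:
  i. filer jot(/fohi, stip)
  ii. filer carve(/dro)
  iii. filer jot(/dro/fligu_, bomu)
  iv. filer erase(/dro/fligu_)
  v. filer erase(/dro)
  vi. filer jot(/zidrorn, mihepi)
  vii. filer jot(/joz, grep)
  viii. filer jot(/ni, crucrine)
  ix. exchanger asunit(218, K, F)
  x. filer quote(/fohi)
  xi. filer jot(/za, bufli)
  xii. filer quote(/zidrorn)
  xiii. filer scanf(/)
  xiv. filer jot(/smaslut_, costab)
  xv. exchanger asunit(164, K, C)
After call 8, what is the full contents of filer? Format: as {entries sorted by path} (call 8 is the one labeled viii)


! 1. filer jot(/fohi, stip) == created
! 2. filer carve(/dro) == ok
! 3. filer jot(/dro/fligu_, bomu) == created
! 4. filer erase(/dro/fligu_) == ok
! 5. filer erase(/dro) == ok
! 6. filer jot(/zidrorn, mihepi) == created
! 7. filer jot(/joz, grep) == created
! 8. filer jot(/ni, crucrine) == created
! 9. exchanger asunit(218, K, F) == -6727/100
! 10. filer quote(/fohi) == stip
! 11. filer jot(/za, bufli) == created
! 12. filer quote(/zidrorn) == mihepi
! 13. filer scanf(/) == [flesnund, fohi, joz, ni, tutros, za, zidrorn]
! 14. filer jot(/smaslut_, costab) == created
! 15. exchanger asunit(164, K, C) == -2183/20

Answer: {flesnund=fislin_ax, fohi=stip, joz=grep, ni=crucrine, tutros=si, zidrorn=mihepi}


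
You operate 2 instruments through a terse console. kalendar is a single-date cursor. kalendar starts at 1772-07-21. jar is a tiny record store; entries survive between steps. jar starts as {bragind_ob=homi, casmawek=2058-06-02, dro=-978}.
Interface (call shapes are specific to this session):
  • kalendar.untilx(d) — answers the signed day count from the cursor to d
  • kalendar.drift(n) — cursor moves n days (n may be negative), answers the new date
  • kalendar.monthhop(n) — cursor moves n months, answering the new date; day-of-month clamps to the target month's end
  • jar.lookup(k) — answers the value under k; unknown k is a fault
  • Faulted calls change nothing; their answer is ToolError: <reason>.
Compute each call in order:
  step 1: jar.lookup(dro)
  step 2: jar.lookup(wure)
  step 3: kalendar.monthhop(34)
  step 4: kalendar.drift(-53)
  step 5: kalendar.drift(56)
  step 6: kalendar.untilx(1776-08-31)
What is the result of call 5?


Answer: 1775-05-24

Derivation:
$ jar.lookup k=dro
= -978
$ jar.lookup k=wure
= ToolError: no such key wure
$ kalendar.monthhop n=34
= 1775-05-21
$ kalendar.drift n=-53
= 1775-03-29
$ kalendar.drift n=56
= 1775-05-24
$ kalendar.untilx d=1776-08-31
= 465


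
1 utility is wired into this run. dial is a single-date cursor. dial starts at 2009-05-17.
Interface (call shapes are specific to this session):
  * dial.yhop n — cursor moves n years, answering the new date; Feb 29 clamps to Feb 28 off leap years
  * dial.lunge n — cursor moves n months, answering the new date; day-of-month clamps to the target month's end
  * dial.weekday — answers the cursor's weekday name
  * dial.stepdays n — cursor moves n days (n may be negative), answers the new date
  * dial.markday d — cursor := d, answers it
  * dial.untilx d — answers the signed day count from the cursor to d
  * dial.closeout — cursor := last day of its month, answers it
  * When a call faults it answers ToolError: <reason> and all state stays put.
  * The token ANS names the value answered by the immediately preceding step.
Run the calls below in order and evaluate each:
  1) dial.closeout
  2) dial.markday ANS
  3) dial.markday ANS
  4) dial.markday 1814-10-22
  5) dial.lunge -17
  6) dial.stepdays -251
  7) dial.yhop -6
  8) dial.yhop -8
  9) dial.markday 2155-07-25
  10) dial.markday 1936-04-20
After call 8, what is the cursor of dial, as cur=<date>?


·→ dial.closeout()
·← 2009-05-31
·→ dial.markday(d=ANS)
·← 2009-05-31
·→ dial.markday(d=ANS)
·← 2009-05-31
·→ dial.markday(d=1814-10-22)
·← 1814-10-22
·→ dial.lunge(n=-17)
·← 1813-05-22
·→ dial.stepdays(n=-251)
·← 1812-09-13
·→ dial.yhop(n=-6)
·← 1806-09-13
·→ dial.yhop(n=-8)
·← 1798-09-13
·→ dial.markday(d=2155-07-25)
·← 2155-07-25
·→ dial.markday(d=1936-04-20)
·← 1936-04-20

Answer: cur=1798-09-13


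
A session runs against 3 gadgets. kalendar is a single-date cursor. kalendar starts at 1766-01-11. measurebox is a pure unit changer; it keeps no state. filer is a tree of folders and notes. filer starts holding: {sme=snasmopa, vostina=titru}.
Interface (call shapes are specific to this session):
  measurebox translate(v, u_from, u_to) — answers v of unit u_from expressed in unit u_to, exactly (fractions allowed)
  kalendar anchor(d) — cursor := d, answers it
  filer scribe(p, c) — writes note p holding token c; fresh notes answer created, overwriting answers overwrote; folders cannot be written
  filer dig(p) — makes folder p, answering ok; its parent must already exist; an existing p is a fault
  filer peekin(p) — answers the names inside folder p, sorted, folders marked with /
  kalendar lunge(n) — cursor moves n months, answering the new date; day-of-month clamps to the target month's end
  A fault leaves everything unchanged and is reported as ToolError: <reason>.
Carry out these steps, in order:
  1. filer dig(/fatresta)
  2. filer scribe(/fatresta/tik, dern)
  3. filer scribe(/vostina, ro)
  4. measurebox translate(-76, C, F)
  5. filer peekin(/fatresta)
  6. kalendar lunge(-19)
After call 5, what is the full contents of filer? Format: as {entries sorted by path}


Answer: {fatresta/, fatresta/tik=dern, sme=snasmopa, vostina=ro}

Derivation:
I run filer dig(p→/fatresta), and get ok.
Calling filer scribe(p→/fatresta/tik, c→dern), and see created.
Then filer scribe(p→/vostina, c→ro), giving overwrote.
Next I call measurebox translate(v→-76, u_from→C, u_to→F), → -524/5.
Invoking filer peekin(p→/fatresta), giving [tik].
I invoke kalendar lunge(n→-19): 1764-06-11.


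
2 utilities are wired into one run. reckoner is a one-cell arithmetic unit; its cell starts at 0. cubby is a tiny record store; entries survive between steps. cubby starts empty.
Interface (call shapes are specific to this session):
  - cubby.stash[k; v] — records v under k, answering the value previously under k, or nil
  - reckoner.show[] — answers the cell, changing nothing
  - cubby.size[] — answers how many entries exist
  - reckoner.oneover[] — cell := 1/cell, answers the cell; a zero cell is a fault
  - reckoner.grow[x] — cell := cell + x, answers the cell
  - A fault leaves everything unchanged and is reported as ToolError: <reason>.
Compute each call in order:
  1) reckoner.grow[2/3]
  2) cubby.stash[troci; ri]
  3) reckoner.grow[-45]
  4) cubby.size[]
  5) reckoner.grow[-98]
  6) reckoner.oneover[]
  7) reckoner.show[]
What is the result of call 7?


Answer: -3/427

Derivation:
Step: reckoner.grow[x: 2/3]
Result: 2/3
Step: cubby.stash[k: troci; v: ri]
Result: nil
Step: reckoner.grow[x: -45]
Result: -133/3
Step: cubby.size[]
Result: 1
Step: reckoner.grow[x: -98]
Result: -427/3
Step: reckoner.oneover[]
Result: -3/427
Step: reckoner.show[]
Result: -3/427


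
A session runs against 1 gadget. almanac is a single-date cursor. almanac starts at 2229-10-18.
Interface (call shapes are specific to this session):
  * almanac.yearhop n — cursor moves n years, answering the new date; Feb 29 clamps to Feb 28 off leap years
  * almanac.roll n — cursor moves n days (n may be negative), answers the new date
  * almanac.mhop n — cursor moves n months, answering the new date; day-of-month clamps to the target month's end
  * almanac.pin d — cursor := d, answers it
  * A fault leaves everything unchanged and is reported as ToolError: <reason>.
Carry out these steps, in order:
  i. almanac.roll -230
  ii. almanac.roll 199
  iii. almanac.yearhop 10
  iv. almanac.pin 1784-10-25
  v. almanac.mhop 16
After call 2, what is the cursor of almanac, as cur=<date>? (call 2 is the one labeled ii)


Answer: cur=2229-09-17

Derivation:
% roll -230
[out] 2229-03-02
% roll 199
[out] 2229-09-17
% yearhop 10
[out] 2239-09-17
% pin 1784-10-25
[out] 1784-10-25
% mhop 16
[out] 1786-02-25


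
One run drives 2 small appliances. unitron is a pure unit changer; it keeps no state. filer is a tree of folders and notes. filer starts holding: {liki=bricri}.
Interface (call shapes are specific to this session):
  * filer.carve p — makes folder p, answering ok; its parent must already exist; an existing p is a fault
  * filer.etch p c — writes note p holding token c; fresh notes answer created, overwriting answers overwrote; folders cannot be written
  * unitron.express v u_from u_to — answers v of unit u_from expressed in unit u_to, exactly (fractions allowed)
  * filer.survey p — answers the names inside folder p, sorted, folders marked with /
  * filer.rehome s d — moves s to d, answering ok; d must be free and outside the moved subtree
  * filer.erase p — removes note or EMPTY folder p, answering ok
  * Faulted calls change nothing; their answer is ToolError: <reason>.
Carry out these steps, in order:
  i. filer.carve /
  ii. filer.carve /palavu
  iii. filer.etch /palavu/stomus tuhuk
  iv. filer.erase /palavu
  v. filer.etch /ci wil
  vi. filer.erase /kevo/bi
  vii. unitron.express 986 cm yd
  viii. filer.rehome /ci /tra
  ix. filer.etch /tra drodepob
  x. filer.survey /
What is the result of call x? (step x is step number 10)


CALL carve[/]
RET  ToolError: exists
CALL carve[/palavu]
RET  ok
CALL etch[/palavu/stomus; tuhuk]
RET  created
CALL erase[/palavu]
RET  ToolError: not empty
CALL etch[/ci; wil]
RET  created
CALL erase[/kevo/bi]
RET  ToolError: not found
CALL express[986; cm; yd]
RET  12325/1143
CALL rehome[/ci; /tra]
RET  ok
CALL etch[/tra; drodepob]
RET  overwrote
CALL survey[/]
RET  [liki, palavu/, tra]

Answer: [liki, palavu/, tra]


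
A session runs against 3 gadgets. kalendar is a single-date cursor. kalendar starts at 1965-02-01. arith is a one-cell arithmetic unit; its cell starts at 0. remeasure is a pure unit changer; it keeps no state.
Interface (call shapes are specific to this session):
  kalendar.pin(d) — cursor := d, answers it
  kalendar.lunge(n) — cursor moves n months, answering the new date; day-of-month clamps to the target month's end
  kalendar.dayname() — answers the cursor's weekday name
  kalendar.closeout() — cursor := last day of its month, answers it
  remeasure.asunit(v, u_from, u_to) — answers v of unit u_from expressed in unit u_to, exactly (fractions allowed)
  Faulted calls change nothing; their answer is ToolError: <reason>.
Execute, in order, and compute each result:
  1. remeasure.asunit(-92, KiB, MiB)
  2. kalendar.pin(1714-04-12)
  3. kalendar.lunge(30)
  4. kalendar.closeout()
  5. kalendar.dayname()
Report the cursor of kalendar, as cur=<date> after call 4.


CALL remeasure.asunit[v='-92'; u_from='KiB'; u_to='MiB']
RET  -23/256
CALL kalendar.pin[d='1714-04-12']
RET  1714-04-12
CALL kalendar.lunge[n='30']
RET  1716-10-12
CALL kalendar.closeout[]
RET  1716-10-31
CALL kalendar.dayname[]
RET  Saturday

Answer: cur=1716-10-31


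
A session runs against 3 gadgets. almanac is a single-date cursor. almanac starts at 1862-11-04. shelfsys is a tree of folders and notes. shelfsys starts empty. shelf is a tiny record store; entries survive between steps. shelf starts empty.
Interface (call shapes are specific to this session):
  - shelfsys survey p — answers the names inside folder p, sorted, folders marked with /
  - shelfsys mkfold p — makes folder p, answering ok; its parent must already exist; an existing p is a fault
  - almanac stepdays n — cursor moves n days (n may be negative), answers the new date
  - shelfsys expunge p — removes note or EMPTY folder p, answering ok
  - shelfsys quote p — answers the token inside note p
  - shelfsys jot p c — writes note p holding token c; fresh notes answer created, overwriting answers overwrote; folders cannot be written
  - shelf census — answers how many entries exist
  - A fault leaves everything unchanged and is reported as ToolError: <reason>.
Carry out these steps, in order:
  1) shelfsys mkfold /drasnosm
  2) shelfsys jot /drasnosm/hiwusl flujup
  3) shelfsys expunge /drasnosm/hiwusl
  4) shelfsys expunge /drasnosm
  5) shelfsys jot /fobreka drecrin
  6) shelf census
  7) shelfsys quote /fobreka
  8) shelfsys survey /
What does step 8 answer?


Answer: [fobreka]

Derivation:
> shelfsys mkfold p='/drasnosm'
  ok
> shelfsys jot p='/drasnosm/hiwusl' c='flujup'
  created
> shelfsys expunge p='/drasnosm/hiwusl'
  ok
> shelfsys expunge p='/drasnosm'
  ok
> shelfsys jot p='/fobreka' c='drecrin'
  created
> shelf census
  0
> shelfsys quote p='/fobreka'
  drecrin
> shelfsys survey p='/'
  [fobreka]


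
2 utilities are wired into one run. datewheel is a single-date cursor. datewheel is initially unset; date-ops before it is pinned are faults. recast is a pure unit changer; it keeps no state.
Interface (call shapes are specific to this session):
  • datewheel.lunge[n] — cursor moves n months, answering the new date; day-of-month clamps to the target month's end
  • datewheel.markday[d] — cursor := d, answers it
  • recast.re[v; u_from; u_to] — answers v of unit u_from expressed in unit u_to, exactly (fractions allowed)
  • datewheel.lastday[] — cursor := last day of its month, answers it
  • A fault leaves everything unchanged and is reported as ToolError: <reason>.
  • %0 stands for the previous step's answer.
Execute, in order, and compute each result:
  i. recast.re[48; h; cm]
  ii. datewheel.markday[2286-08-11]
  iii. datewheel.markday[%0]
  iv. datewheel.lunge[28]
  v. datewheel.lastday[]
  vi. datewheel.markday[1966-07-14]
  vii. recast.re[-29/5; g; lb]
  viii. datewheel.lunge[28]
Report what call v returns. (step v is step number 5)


>> re(v: 48, u_from: h, u_to: cm)
<< ToolError: incompatible units
>> markday(d: 2286-08-11)
<< 2286-08-11
>> markday(d: %0)
<< 2286-08-11
>> lunge(n: 28)
<< 2288-12-11
>> lastday()
<< 2288-12-31
>> markday(d: 1966-07-14)
<< 1966-07-14
>> re(v: -29/5, u_from: g, u_to: lb)
<< -580000/45359237
>> lunge(n: 28)
<< 1968-11-14

Answer: 2288-12-31


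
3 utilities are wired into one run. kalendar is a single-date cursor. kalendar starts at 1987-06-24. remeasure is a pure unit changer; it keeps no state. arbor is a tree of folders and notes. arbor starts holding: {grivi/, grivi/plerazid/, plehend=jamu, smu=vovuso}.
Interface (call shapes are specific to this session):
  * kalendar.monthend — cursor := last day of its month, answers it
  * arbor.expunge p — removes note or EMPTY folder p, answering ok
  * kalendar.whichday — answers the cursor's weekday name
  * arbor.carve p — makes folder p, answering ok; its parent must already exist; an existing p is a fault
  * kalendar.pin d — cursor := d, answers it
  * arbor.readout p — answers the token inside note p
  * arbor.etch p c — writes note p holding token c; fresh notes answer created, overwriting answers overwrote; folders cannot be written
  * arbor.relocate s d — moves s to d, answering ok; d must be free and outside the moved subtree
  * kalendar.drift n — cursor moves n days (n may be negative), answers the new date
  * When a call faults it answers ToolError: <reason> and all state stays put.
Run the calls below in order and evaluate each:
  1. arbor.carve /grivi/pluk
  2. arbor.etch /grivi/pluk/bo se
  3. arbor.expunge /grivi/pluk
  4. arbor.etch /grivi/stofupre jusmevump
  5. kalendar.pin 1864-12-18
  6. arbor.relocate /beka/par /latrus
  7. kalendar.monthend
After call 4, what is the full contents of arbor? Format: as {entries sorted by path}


Answer: {grivi/, grivi/plerazid/, grivi/pluk/, grivi/pluk/bo=se, grivi/stofupre=jusmevump, plehend=jamu, smu=vovuso}

Derivation:
$ arbor.carve p: /grivi/pluk
[out] ok
$ arbor.etch p: /grivi/pluk/bo c: se
[out] created
$ arbor.expunge p: /grivi/pluk
[out] ToolError: not empty
$ arbor.etch p: /grivi/stofupre c: jusmevump
[out] created
$ kalendar.pin d: 1864-12-18
[out] 1864-12-18
$ arbor.relocate s: /beka/par d: /latrus
[out] ToolError: not found
$ kalendar.monthend
[out] 1864-12-31


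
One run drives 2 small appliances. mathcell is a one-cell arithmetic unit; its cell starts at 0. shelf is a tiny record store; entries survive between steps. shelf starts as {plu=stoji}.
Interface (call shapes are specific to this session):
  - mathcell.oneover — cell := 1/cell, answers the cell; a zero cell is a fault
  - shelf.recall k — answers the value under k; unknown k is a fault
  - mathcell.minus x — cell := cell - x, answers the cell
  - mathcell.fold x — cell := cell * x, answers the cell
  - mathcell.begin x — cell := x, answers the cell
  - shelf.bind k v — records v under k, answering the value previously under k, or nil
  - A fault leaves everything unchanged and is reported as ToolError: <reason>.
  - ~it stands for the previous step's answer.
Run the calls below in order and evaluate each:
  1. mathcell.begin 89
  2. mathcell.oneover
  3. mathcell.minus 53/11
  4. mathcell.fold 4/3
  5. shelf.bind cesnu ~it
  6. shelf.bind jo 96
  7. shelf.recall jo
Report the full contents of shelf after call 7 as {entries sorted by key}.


Answer: {cesnu=-18824/2937, jo=96, plu=stoji}

Derivation:
>> mathcell.begin(x='89')
<< 89
>> mathcell.oneover()
<< 1/89
>> mathcell.minus(x='53/11')
<< -4706/979
>> mathcell.fold(x='4/3')
<< -18824/2937
>> shelf.bind(k='cesnu', v='~it')
<< nil
>> shelf.bind(k='jo', v='96')
<< nil
>> shelf.recall(k='jo')
<< 96


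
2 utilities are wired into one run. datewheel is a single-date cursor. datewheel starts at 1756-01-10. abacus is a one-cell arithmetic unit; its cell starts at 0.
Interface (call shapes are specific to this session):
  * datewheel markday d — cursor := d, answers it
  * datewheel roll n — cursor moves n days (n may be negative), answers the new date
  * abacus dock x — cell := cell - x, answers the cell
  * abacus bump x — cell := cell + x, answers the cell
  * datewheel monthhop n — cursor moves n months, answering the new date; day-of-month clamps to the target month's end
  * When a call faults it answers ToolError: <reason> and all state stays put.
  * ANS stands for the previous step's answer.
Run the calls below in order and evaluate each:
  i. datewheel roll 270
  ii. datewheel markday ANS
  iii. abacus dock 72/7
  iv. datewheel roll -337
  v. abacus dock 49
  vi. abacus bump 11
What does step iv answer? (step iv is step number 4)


Answer: 1755-11-04

Derivation:
Using datewheel roll on n='270', giving 1756-10-06.
Next I call datewheel markday on d='ANS', which returns 1756-10-06.
Calling abacus dock on x='72/7', and see -72/7.
Calling datewheel roll on n='-337', giving 1755-11-04.
I run abacus dock on x='49': -415/7.
Calling abacus bump on x='11': -338/7.


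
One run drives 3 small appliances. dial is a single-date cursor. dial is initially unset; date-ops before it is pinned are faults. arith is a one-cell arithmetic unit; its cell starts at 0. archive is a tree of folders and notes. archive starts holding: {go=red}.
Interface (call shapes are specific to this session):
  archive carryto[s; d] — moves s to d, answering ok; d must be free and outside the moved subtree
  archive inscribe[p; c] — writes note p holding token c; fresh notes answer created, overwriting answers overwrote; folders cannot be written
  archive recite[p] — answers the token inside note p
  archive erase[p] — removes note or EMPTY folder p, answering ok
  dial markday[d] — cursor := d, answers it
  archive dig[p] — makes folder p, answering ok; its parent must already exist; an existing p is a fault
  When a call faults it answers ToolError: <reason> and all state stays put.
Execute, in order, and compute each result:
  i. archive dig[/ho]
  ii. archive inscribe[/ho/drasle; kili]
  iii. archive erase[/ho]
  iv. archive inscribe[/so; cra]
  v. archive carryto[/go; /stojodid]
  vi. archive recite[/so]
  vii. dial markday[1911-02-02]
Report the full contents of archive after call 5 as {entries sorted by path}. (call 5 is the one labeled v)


Answer: {ho/, ho/drasle=kili, so=cra, stojodid=red}

Derivation:
# 1. archive dig(p='/ho') ~> ok
# 2. archive inscribe(p='/ho/drasle', c='kili') ~> created
# 3. archive erase(p='/ho') ~> ToolError: not empty
# 4. archive inscribe(p='/so', c='cra') ~> created
# 5. archive carryto(s='/go', d='/stojodid') ~> ok
# 6. archive recite(p='/so') ~> cra
# 7. dial markday(d='1911-02-02') ~> 1911-02-02
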